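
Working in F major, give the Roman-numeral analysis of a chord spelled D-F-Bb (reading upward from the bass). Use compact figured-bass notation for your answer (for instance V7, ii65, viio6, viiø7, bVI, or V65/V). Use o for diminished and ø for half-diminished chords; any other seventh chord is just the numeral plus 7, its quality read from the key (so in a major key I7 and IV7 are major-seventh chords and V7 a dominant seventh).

IV6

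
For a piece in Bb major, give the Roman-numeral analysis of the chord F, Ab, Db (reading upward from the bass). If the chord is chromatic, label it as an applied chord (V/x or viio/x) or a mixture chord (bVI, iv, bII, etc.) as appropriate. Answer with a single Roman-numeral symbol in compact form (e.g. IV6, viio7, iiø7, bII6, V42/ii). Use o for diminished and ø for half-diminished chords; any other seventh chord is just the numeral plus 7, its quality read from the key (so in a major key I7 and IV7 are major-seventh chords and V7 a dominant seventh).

The pitches Db-F-Ab form a major triad rooted on Db.
Db is the lowered third degree of Bb major (diatonic 3 would be D). This is a major triad on the lowered third degree, borrowed from the parallel minor.
With F in the bass the chord is in first inversion, so the figured bass is 6.

bIII6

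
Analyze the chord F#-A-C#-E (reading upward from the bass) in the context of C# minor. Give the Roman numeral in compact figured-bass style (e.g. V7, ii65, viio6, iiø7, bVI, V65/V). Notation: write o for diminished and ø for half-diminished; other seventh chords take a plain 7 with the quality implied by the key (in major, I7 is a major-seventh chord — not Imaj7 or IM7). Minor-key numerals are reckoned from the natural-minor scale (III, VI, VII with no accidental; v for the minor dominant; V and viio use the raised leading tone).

Stacked in thirds the chord is F#-A-C#-E: a minor seventh chord on F#.
In C# minor, F# is the subdominant; the diatonic minor seventh chord there is iv7.

iv7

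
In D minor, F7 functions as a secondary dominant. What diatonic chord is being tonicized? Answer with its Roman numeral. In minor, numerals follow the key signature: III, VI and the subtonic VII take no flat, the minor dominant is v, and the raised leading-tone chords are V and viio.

VI

The chord is a dominant seventh chord on F.
A dominant resolves down a perfect fifth: F → Bb. In D minor, Bb is scale degree 6, i.e. VI.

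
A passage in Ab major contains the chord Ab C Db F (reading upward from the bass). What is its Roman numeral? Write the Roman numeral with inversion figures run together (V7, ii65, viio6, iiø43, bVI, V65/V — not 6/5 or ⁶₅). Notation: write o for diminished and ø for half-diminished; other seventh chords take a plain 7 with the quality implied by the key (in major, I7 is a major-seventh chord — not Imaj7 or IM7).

IV43

The pitches Db-F-Ab-C form a major seventh chord rooted on Db.
Db is scale degree 4 in Ab major, and a major seventh chord on that degree is written IV7.
With Ab in the bass the chord is in second inversion, so the figured bass is 43.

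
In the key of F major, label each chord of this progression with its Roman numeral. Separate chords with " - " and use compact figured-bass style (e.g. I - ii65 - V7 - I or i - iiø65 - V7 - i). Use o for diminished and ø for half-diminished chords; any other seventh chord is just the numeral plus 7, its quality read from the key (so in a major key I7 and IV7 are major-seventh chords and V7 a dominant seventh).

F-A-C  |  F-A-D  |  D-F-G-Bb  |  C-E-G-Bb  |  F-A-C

I - vi6 - ii43 - V7 - I

F-A-C has root F, degree 1 in F major, so I.
F-A-D has root D, degree 6 in F major, so vi6.
D-F-G-Bb: minor seventh chord on G = scale degree 2 → ii43.
C-E-G-Bb has root C, degree 5 in F major, so V7.
F-A-C has root F, degree 1 in F major, so I.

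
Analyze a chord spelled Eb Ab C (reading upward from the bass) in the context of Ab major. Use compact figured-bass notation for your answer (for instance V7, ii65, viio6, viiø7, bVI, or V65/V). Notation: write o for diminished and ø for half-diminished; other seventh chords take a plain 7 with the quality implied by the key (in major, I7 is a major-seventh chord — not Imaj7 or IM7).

The pitches Ab-C-Eb form a major triad rooted on Ab.
Ab is scale degree 1 in Ab major, and a major triad on that degree is written I.
With Eb in the bass the chord is in second inversion, so the figured bass is 64.

I64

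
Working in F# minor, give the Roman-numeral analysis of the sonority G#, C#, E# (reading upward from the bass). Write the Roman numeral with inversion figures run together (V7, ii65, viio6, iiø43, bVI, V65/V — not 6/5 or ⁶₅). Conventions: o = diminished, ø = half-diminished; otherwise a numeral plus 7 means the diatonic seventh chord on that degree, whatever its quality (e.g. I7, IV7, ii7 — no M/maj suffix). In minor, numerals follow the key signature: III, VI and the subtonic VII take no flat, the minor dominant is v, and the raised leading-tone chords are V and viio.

V64

The pitches C#-E#-G# form a major triad rooted on C#.
In F# minor, C# is the dominant; the diatonic major triad there is V.
With G# in the bass the chord is in second inversion, so the figured bass is 64.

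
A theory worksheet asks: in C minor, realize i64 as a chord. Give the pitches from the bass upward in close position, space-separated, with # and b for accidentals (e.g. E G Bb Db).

G C Eb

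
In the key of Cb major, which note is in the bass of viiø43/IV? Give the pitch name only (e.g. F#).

The applied chord viiø43/IV is rooted on Eb: Eb-Gb-Bbb-Db.
The figure 43 means second inversion — the fifth is in the bass.

Bbb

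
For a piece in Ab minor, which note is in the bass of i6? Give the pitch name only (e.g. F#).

i in Ab minor has root Ab; the chord is Ab-Cb-Eb.
The figure 6 means first inversion — the third is in the bass.

Cb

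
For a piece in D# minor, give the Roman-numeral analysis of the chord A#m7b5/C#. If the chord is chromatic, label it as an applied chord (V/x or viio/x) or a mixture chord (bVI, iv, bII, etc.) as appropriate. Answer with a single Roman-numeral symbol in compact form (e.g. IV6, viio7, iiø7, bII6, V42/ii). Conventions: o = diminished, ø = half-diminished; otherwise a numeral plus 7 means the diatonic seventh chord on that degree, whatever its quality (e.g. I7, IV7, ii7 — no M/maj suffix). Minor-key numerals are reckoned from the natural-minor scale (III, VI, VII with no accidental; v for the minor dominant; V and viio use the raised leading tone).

The pitches A#-C#-E-G# form a half-diminished seventh chord rooted on A#.
A# sits a half step below B (VI in D# minor); a diminished chord there is the applied leading-tone chord of VI.
With C# in the bass the chord is in first inversion, so the figured bass is 65.

viiø65/VI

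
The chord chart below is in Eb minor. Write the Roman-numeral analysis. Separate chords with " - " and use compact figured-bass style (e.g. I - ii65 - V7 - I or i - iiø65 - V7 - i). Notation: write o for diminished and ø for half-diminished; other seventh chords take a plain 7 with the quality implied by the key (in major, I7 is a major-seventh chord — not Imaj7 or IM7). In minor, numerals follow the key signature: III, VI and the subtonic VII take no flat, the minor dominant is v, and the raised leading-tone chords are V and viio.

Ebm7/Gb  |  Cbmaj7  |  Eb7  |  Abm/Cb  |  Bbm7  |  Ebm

Ebm7/Gb has root Eb, degree 1 in Eb minor, so i65.
Cbmaj7: root Cb is the submediant; major seventh chord there is VI7.
Eb7: a dominant seventh chord on Eb, the applied dominant of iv → V7/iv.
Abm/Cb: minor triad on Ab = scale degree 4 → iv6.
Bbm7 has root Bb, degree 5 in Eb minor, so v7.
Ebm: root Eb is the tonic; minor triad there is i.

i65 - VI7 - V7/iv - iv6 - v7 - i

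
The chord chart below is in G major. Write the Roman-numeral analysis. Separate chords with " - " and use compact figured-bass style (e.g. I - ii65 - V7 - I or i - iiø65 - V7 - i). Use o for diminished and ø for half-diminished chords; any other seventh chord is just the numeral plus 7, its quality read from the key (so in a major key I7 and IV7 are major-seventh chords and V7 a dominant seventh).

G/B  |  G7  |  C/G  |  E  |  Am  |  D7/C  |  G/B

G/B: root G is the tonic; major triad there is I6.
G7 is the secondary dominant of IV (dominant seventh chord on G): V7/IV.
C/G: major triad on C = scale degree 4 → IV64.
E: a major triad on E, the applied dominant of ii → V/ii.
Am: minor triad on A = scale degree 2 → ii.
D7/C: root D is the dominant; dominant seventh chord there is V42.
G/B: major triad on G = scale degree 1 → I6.

I6 - V7/IV - IV64 - V/ii - ii - V42 - I6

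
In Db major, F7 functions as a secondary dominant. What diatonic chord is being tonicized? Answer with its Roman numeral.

The chord is a dominant seventh chord on F.
A dominant resolves down a perfect fifth: F → Bb. In Db major, Bb is scale degree 6, i.e. vi.

vi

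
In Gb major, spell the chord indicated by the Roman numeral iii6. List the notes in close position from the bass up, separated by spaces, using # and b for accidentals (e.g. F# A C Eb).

Db F Bb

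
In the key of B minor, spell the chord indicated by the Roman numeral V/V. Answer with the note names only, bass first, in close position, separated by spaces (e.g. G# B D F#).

C# E# G#

The slash means an applied dominant: we want the dominant of V. In B minor, V is F# major, and its dominant is built on C#.
Building a major triad on C# gives C#-E#-G#.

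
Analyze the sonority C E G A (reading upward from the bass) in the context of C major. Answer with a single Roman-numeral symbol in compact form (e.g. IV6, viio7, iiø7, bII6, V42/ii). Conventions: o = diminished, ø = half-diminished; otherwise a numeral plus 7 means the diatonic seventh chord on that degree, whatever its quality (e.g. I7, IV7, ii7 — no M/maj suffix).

The pitches A-C-E-G form a minor seventh chord rooted on A.
In C major, A is the submediant; the diatonic minor seventh chord there is vi7.
With C in the bass the chord is in first inversion, so the figured bass is 65.

vi65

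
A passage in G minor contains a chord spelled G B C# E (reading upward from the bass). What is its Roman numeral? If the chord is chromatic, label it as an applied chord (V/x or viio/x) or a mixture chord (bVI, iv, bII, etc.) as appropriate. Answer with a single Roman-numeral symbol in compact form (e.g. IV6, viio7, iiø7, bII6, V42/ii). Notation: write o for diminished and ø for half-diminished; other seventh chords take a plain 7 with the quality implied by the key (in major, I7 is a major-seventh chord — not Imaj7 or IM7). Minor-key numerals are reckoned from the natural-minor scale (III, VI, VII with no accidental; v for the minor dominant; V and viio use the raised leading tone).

viiø43/V

The pitches C#-E-G-B form a half-diminished seventh chord rooted on C#.
C# sits a half step below D (V in G minor); a diminished chord there is the applied leading-tone chord of V.
With G in the bass the chord is in second inversion, so the figured bass is 43.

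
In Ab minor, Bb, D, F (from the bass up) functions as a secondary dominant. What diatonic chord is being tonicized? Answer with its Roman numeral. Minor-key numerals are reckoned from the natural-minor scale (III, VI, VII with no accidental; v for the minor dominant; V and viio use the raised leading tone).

V

The chord is a major triad on Bb.
A dominant resolves down a perfect fifth: Bb → Eb. In Ab minor, Eb is scale degree 5, i.e. V.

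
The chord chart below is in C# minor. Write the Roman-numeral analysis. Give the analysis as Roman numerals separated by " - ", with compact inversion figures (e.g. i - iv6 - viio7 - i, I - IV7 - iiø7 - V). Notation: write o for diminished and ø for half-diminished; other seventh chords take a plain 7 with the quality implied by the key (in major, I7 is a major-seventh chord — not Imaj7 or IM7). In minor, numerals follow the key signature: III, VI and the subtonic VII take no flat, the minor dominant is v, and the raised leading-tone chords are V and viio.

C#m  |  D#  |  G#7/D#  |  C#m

i - V/V - V43 - i

C#m: root C# is the tonic; minor triad there is i.
D#: a major triad on D#, the applied dominant of V → V/V.
G#7/D#: root G# is the dominant; dominant seventh chord there is V43.
C#m: root C# is the tonic; minor triad there is i.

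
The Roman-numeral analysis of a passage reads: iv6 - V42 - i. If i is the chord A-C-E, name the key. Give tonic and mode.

A minor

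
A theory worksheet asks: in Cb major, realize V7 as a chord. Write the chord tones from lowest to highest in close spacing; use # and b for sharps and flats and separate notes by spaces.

Gb Bb Db Fb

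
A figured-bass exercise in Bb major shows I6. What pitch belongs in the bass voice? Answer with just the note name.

D

I in Bb major has root Bb; the chord is Bb-D-F.
The figure 6 means first inversion — the third is in the bass.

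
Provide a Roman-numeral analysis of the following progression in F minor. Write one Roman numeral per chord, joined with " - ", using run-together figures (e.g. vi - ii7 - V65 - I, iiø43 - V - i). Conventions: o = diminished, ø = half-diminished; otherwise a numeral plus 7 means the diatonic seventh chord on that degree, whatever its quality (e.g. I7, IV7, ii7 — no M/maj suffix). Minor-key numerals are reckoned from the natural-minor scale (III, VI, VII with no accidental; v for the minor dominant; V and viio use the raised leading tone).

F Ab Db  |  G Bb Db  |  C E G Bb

F-Ab-Db: major triad on Db = scale degree 6 → VI6.
G-Bb-Db has root G, degree 2 in F minor, so iio.
C-E-G-Bb: root C is the dominant; dominant seventh chord there is V7.

VI6 - iio - V7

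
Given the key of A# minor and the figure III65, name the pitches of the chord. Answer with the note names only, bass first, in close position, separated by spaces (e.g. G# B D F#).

E# G# B# C#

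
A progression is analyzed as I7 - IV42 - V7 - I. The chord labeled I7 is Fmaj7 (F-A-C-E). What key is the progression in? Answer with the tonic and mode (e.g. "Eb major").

F major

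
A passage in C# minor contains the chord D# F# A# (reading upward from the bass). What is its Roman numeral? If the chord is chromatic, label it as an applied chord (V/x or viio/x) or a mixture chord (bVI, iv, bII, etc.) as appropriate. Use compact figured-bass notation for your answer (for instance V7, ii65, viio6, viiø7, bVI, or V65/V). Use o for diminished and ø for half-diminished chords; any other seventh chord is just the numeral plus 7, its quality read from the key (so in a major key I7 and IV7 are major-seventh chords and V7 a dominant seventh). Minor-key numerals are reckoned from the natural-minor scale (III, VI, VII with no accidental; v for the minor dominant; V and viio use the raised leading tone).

ii

Stacked in thirds the chord is D#-F#-A#: a minor triad on D#.
D# is the second degree of C# minor. This is the minor supertonic, borrowed from the parallel major (the Dorian ii).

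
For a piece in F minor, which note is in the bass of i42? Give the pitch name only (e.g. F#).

Eb

i in F minor has root F; the chord is F-Ab-C-Eb.
The figure 42 means third inversion — the seventh is in the bass.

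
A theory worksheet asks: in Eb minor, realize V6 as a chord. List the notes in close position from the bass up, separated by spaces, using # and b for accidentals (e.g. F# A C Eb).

D F Bb

In Eb minor, the dominant is Bb. The dominant is major (leading tone raised), so V is a major triad.
Stacking thirds from Bb gives Bb-D-F.
With the 6 figure the chord is in first inversion; from the bass D upward in close position it reads D-F-Bb.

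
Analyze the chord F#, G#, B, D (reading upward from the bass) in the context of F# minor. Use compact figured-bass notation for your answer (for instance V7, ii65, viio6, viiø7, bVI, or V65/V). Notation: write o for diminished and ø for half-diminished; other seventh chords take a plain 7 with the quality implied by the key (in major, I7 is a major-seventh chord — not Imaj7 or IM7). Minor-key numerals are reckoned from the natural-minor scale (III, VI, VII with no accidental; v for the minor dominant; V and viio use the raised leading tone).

iiø42

The pitches G#-B-D-F# form a half-diminished seventh chord rooted on G#.
G# is scale degree 2 in F# minor, and a half-diminished seventh chord on that degree is written iiø7.
With F# in the bass the chord is in third inversion, so the figured bass is 42.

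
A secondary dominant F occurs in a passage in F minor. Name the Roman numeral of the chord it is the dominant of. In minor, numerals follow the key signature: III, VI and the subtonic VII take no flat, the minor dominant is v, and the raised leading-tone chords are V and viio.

iv

The chord is a major triad on F.
A dominant resolves down a perfect fifth: F → Bb. In F minor, Bb is scale degree 4, i.e. iv.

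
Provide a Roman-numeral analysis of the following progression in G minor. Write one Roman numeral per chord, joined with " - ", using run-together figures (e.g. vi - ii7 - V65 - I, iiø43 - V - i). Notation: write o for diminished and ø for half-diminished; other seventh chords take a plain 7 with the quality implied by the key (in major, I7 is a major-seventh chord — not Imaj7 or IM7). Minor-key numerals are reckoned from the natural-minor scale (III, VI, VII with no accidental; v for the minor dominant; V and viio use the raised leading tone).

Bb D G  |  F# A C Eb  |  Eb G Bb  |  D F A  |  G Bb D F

Bb-D-G: minor triad on G = scale degree 1 → i6.
F#-A-C-Eb: root F# is the leading tone; fully diminished seventh chord there is viio7.
Eb-G-Bb: root Eb is the submediant; major triad there is VI.
D-F-A: minor triad on D = scale degree 5 → v.
G-Bb-D-F: minor seventh chord on G = scale degree 1 → i7.

i6 - viio7 - VI - v - i7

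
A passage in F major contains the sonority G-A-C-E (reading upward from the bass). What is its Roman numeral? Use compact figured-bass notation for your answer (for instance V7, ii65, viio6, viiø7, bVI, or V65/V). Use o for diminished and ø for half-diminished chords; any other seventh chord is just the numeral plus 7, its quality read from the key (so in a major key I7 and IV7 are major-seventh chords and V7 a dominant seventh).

iii42

Stacked in thirds the chord is A-C-E-G: a minor seventh chord on A.
A is scale degree 3 in F major, and a minor seventh chord on that degree is written iii7.
With G in the bass the chord is in third inversion, so the figured bass is 42.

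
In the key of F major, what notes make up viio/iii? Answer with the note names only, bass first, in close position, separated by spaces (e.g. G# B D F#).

G# B D

viio/iii is a secondary leading-tone chord. The target iii is A in F major; the applied chord is rooted a semitone below, on G#.
Building a diminished triad on G# gives G#-B-D.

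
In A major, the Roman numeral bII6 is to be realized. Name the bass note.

bII in A major has root Bb; the chord is Bb-D-F.
The figure 6 means first inversion — the third is in the bass.

D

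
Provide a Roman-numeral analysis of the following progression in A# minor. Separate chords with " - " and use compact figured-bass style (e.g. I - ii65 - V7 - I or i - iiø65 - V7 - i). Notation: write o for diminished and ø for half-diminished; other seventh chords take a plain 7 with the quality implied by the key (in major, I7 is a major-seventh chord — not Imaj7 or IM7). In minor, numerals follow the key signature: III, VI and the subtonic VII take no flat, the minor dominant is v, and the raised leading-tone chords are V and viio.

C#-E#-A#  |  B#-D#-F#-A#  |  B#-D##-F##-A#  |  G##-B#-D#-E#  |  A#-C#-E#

i6 - iiø7 - V7/V - V65 - i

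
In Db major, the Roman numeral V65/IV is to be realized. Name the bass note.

The applied chord V65/IV is rooted on Db: Db-F-Ab-Cb.
The figure 65 means first inversion — the third is in the bass.

F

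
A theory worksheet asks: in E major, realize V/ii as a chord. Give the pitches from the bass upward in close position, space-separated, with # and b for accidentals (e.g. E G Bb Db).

C# E# G#

V/ii is a secondary dominant — the dominant triad of ii. ii in E major is F#, so the applied chord's root is C#, a perfect fifth above.
Building a major triad on C# gives C#-E#-G#.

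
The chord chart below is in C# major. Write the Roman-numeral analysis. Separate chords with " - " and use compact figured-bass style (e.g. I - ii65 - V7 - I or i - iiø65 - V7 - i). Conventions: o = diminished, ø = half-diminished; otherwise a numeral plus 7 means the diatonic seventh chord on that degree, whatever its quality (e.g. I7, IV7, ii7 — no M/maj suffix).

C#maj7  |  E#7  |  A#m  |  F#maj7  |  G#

I7 - V7/vi - vi - IV7 - V

C#maj7: root C# is the tonic; major seventh chord there is I7.
E#7: a dominant seventh chord on E#, the applied dominant of vi → V7/vi.
A#m has root A#, degree 6 in C# major, so vi.
F#maj7 has root F#, degree 4 in C# major, so IV7.
G#: root G# is the dominant; major triad there is V.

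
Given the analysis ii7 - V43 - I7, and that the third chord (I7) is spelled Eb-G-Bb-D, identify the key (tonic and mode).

The anchor chord is a major seventh chord on Eb, labeled I7.
If Eb is scale degree 1 and the mode makes that degree carry a major seventh chord, the tonic is Eb and the mode is major.

Eb major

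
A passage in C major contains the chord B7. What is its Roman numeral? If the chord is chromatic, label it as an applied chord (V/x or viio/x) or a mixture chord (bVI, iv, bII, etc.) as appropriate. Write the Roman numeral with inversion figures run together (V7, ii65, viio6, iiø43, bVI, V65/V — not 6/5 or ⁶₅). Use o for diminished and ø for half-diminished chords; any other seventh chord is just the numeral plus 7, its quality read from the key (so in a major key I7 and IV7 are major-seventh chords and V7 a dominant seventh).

Stacked in thirds the chord is B-D#-F#-A: a dominant seventh chord on B.
B is not a diatonic chord root with this quality in C major, but it lies a perfect fifth above E (iii), so the chord functions as an applied dominant of iii.

V7/iii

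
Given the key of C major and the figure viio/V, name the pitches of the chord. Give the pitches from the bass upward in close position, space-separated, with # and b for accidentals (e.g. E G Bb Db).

F# A C

The slash marks an applied leading-tone chord: viio of V. In C major, V is G, so the leading tone to it is F#, a half step below.
Building a diminished triad on F# gives F#-A-C.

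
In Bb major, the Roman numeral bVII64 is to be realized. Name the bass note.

bVII in Bb major has root Ab; the chord is Ab-C-Eb.
The figure 64 means second inversion — the fifth is in the bass.

Eb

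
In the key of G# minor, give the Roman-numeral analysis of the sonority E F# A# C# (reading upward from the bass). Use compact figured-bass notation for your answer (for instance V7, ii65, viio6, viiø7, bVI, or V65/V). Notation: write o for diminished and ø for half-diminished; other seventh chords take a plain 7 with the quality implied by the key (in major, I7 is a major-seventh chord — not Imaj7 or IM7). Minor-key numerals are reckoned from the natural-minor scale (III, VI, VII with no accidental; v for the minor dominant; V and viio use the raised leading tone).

The pitches F#-A#-C#-E form a dominant seventh chord rooted on F#.
In G# minor, F# is the subtonic; the diatonic dominant seventh chord there is VII7.
With E in the bass the chord is in third inversion, so the figured bass is 42.

VII42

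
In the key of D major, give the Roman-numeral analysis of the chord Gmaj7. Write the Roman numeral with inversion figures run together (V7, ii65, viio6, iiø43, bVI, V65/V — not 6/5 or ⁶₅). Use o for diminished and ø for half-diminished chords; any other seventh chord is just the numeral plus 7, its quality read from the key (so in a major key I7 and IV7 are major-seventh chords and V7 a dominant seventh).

Stacked in thirds the chord is G-B-D-F#: a major seventh chord on G.
G is scale degree 4 in D major, and a major seventh chord on that degree is written IV7.

IV7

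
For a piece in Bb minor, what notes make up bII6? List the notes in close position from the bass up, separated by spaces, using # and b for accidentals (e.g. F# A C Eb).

bII6 is the Neapolitan sixth — a major triad on the lowered second degree, here in its customary first inversion. In Bb minor that root is Cb.
So the chord is Cb-Eb-Gb.
The figured bass 6 indicates first inversion, placing the third (Eb) in the bass: Eb-Gb-Cb.

Eb Gb Cb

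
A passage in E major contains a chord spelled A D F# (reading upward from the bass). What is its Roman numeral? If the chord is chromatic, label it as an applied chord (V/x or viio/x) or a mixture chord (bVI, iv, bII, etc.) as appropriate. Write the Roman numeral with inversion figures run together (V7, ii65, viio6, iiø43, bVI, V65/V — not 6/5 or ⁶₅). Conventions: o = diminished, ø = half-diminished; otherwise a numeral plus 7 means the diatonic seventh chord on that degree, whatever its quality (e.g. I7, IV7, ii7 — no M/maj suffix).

The pitches D-F#-A form a major triad rooted on D.
D is the lowered seventh degree of E major (diatonic 7 would be D#). This is a major triad on the lowered seventh degree (the subtonic), borrowed from the parallel minor.
With A in the bass the chord is in second inversion, so the figured bass is 64.

bVII64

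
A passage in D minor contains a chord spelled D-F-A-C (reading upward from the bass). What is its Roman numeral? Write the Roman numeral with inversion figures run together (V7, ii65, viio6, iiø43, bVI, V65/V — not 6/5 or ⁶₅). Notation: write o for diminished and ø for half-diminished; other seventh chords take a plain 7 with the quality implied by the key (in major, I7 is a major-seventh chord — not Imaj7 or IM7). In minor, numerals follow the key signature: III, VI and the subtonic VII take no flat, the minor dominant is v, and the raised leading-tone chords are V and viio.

Stacked in thirds the chord is D-F-A-C: a minor seventh chord on D.
D is scale degree 1 in D minor, and a minor seventh chord on that degree is written i7.

i7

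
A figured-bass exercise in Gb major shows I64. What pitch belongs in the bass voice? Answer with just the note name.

Db

I in Gb major has root Gb; the chord is Gb-Bb-Db.
The figure 64 means second inversion — the fifth is in the bass.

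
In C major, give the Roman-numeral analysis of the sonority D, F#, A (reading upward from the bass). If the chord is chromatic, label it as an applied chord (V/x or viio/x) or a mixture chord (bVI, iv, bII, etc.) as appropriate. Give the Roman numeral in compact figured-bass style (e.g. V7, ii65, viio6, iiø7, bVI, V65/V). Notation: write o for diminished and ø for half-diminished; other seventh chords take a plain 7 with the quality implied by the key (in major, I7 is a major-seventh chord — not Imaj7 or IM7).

V/V

The pitches D-F#-A form a major triad rooted on D.
D is not a diatonic chord root with this quality in C major, but it lies a perfect fifth above G (V), so the chord functions as an applied dominant of V.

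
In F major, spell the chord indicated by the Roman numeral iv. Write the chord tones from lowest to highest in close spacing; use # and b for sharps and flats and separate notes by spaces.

Bb Db F

Scale degree 4 in F major is Bb; here the chord built on it is altered to a minor triad. iv is the minor subdominant, borrowed from the parallel minor.
So the chord is Bb-Db-F, a minor triad.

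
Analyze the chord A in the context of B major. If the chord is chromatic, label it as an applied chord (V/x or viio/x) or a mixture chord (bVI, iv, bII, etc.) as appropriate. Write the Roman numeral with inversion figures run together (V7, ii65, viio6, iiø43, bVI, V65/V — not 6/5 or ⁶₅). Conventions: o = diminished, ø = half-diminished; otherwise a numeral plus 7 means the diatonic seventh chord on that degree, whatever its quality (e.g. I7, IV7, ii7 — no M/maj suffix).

bVII

Stacked in thirds the chord is A-C#-E: a major triad on A.
A is the lowered seventh degree of B major (diatonic 7 would be A#). This is a major triad on the lowered seventh degree (the subtonic), borrowed from the parallel minor.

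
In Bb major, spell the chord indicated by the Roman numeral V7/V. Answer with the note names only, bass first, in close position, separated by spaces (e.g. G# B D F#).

The slash means an applied dominant: we want the dominant of V. In Bb major, V is F major, and its dominant is built on C.
Building a dominant seventh chord on C gives C-E-G-Bb.

C E G Bb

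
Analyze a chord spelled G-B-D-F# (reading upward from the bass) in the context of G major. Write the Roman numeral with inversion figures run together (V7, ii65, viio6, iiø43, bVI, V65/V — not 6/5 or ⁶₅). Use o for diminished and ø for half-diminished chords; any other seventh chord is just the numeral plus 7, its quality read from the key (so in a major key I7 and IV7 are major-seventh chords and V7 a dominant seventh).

Stacked in thirds the chord is G-B-D-F#: a major seventh chord on G.
G is scale degree 1 in G major, and a major seventh chord on that degree is written I7.

I7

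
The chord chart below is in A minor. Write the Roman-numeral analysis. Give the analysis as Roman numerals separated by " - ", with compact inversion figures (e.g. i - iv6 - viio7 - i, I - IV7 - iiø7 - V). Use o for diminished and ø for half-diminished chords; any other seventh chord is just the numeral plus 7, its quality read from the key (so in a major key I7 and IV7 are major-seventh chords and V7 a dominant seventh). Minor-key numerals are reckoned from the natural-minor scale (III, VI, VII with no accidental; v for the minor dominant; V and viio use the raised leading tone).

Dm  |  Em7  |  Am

iv - v7 - i

Dm: minor triad on D = scale degree 4 → iv.
Em7 has root E, degree 5 in A minor, so v7.
Am: root A is the tonic; minor triad there is i.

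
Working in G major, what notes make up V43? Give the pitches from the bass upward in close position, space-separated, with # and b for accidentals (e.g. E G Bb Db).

A C D F#

In G major, the dominant is D, and the diatonic chord built there is a dominant seventh chord.
Stacking thirds from D gives D-F#-A-C.
With the 43 figure the chord is in second inversion; from the bass A upward in close position it reads A-C-D-F#.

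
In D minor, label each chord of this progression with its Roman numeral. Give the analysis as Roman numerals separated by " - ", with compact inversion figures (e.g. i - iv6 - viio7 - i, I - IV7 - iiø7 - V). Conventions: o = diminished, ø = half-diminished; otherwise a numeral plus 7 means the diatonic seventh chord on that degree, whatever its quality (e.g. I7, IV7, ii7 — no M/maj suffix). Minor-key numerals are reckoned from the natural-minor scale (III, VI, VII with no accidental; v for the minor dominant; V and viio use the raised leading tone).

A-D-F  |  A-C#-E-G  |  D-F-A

A-D-F has root D, degree 1 in D minor, so i64.
A-C#-E-G: root A is the dominant; dominant seventh chord there is V7.
D-F-A: root D is the tonic; minor triad there is i.

i64 - V7 - i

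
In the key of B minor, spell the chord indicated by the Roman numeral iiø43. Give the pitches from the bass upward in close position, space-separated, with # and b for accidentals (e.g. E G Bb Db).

In B minor, scale degree 2 is C#, and the diatonic chord built there is a half-diminished seventh chord.
That chord is spelled C#-E-G-B.
With the 43 figure the chord is in second inversion; from the bass G upward in close position it reads G-B-C#-E.

G B C# E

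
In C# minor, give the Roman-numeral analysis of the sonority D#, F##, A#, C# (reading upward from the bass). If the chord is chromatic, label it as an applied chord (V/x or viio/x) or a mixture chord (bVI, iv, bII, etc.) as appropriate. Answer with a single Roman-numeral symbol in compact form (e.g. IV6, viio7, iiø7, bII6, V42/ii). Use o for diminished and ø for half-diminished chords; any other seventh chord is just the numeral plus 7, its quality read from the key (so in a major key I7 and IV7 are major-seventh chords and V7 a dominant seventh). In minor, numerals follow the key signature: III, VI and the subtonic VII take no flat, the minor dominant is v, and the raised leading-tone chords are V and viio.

V7/V

The pitches D#-F##-A#-C# form a dominant seventh chord rooted on D#.
D# is not a diatonic chord root with this quality in C# minor, but it lies a perfect fifth above G# (V), so the chord functions as an applied dominant of V.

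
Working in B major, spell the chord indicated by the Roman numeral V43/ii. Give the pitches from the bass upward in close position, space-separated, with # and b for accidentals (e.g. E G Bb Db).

D# F# G# B#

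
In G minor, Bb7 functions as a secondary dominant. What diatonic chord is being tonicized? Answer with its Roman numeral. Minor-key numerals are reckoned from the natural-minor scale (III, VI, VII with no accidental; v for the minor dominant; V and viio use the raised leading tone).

VI

The chord is a dominant seventh chord on Bb.
A dominant resolves down a perfect fifth: Bb → Eb. In G minor, Eb is scale degree 6, i.e. VI.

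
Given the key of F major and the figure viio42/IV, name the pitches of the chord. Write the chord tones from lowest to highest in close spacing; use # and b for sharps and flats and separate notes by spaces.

Gb A C Eb

viio42/IV is a secondary leading-tone chord. The target IV is Bb in F major; the applied chord is rooted a semitone below, on A.
Building a fully diminished seventh chord on A gives A-C-Eb-Gb.
With the 42 figure the chord is in third inversion; from the bass Gb upward in close position it reads Gb-A-C-Eb.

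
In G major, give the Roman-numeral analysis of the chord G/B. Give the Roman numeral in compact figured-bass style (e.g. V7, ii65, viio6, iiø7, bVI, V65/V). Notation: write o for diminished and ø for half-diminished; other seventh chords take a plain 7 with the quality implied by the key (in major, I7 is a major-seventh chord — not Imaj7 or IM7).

I6

The pitches G-B-D form a major triad rooted on G.
G is scale degree 1 in G major, and a major triad on that degree is written I.
With B in the bass the chord is in first inversion, so the figured bass is 6.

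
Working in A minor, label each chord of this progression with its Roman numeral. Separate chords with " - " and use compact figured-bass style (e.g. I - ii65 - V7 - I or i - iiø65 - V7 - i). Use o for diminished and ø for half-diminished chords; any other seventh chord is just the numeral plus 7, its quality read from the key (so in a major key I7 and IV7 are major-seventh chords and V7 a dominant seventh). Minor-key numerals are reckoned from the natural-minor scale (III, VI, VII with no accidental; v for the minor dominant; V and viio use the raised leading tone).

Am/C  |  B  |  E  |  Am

i6 - V/V - V - i

Am/C has root A, degree 1 in A minor, so i6.
B: a major triad on B, the applied dominant of V → V/V.
E: root E is the dominant; major triad there is V.
Am: minor triad on A = scale degree 1 → i.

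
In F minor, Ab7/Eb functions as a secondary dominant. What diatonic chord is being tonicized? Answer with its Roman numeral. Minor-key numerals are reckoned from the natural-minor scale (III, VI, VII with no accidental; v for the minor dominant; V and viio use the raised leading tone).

VI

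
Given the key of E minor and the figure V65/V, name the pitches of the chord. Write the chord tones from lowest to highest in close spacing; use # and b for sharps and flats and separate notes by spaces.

The slash means an applied dominant: we want the dominant of V. In E minor, V is B major, and its dominant is built on F#.
Building a dominant seventh chord on F# gives F#-A#-C#-E.
With the 65 figure the chord is in first inversion; from the bass A# upward in close position it reads A#-C#-E-F#.

A# C# E F#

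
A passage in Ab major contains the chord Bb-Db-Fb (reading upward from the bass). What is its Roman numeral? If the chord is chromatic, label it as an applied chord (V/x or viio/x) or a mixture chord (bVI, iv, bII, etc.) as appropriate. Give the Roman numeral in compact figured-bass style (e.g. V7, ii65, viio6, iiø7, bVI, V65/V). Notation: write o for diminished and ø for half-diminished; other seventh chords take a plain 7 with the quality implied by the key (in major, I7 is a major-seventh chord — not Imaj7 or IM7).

Stacked in thirds the chord is Bb-Db-Fb: a diminished triad on Bb.
Bb is the second degree of Ab major. This is the diminished supertonic triad, borrowed from the parallel minor.

iio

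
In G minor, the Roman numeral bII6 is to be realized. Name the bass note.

C

bII in G minor has root Ab; the chord is Ab-C-Eb.
The figure 6 means first inversion — the third is in the bass.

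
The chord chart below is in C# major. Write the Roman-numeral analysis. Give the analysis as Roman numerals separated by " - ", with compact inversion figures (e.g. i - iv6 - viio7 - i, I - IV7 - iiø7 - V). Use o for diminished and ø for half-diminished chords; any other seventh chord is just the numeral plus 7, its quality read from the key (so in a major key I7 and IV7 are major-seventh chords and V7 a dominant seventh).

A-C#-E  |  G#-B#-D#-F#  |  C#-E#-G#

bVI - V7 - I

A-C#-E: major triad on A — chromatic; bVI (borrowed from the parallel minor).
G#-B#-D#-F#: dominant seventh chord on G# = scale degree 5 → V7.
C#-E#-G#: root C# is the tonic; major triad there is I.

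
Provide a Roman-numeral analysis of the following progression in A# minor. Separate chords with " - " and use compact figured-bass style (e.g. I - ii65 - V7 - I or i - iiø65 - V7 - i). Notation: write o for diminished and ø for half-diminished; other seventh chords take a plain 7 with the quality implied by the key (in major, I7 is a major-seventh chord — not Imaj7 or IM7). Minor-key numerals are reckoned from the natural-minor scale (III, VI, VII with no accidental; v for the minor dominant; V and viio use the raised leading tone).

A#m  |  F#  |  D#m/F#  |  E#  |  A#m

i - VI - iv6 - V - i

A#m has root A#, degree 1 in A# minor, so i.
F# has root F#, degree 6 in A# minor, so VI.
D#m/F#: root D# is the subdominant; minor triad there is iv6.
E# has root E#, degree 5 in A# minor, so V.
A#m has root A#, degree 1 in A# minor, so i.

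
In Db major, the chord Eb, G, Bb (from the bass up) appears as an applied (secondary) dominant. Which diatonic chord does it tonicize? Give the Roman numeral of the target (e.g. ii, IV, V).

The chord is a major triad on Eb.
A dominant resolves down a perfect fifth: Eb → Ab. In Db major, Ab is scale degree 5, i.e. V.

V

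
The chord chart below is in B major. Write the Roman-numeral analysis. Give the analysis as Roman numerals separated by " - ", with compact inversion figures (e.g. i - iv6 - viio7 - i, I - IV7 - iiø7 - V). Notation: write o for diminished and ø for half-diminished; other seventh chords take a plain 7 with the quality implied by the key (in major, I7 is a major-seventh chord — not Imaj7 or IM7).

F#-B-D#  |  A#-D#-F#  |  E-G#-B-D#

I64 - iii64 - IV7

F#-B-D# has root B, degree 1 in B major, so I64.
A#-D#-F#: minor triad on D# = scale degree 3 → iii64.
E-G#-B-D#: root E is the subdominant; major seventh chord there is IV7.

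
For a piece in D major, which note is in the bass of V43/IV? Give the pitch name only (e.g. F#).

A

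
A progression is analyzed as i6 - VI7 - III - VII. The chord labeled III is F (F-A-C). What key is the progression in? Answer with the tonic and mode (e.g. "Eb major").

The chord F is a major triad rooted on F; its label is III.
If F is scale degree 3 and the mode makes that degree carry a major triad, the tonic is D and the mode is minor.

D minor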